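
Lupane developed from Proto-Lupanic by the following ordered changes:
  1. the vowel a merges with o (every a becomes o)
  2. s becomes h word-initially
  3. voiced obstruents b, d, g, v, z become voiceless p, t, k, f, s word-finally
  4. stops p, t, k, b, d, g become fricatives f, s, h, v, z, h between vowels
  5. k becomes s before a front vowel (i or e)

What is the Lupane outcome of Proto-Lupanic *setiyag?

Lupane: start from *setiyag.
  rule 1 (vowel merger): setiyag → setiyog
  rule 2 (debuccalisation): setiyog → hetiyog
  rule 3 (final devoicing): hetiyog → hetiyok
  rule 4 (intervocalic lenition): hetiyok → hesiyok
  rule 5: no change — hesiyok
  ⇒ Lupane hesiyok

hesiyok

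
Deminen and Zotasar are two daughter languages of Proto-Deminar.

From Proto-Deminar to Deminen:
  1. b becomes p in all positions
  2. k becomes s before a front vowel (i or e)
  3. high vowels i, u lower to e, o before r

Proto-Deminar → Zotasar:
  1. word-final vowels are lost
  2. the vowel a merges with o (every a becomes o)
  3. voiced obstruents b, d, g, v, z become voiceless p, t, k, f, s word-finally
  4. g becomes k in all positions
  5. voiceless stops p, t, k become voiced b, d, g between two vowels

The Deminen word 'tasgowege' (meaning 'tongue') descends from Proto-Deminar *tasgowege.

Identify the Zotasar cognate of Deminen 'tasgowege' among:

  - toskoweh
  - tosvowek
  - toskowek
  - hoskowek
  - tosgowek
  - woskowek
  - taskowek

toskowek

Zotasar: *tasgowege > tasgoweg > tosgoweg > tosgowek > toskowek  (by apocope, vowel merger, final devoicing, unconditioned shift)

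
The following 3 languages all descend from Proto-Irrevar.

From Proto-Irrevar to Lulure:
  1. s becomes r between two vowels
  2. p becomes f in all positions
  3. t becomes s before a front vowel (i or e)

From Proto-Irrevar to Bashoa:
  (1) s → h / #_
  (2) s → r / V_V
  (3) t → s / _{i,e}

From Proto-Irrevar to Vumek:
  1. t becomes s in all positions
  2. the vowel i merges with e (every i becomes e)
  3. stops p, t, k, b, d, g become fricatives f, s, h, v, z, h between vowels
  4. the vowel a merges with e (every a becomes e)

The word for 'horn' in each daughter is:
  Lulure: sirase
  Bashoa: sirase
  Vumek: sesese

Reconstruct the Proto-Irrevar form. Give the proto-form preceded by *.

*tisate

Position 1: Lulure has s, Bashoa has s, Vumek has s. Taking the neighbouring segments as reconstructed: Lulure s could go back to *t or *s; Bashoa s can only go back to *t; Vumek s could go back to *t or *s — the one source consistent with every daughter is *t.
Position 4: Lulure has a, Bashoa has a, Vumek has e. Lulure preserves a here (none of its changes turn any other segment into a), so the proto-segment is *a.
Position 3: Lulure has r, Bashoa has r, Vumek has s. Taking the neighbouring segments as reconstructed: Lulure r could go back to *s or *r; Bashoa r could go back to *s or *r; Vumek s could go back to *t or *s — the one source consistent with every daughter is *s.
Continuing position by position gives *tisate; check it forward:
Lulure: *tisate
  tisate → tirate   [rhotacism]
  tirate (rule 2 does not apply)
  tirate → sirase   [palatalisation]
  giving Lulure sirase.
Bashoa: *tisate > tirate > sirase  (by rhotacism, palatalisation)
Vumek: start from *tisate.
  rule 1 (unconditioned shift): tisate → sisase
  rule 2 (vowel merger): sisase → sesase
  rule 3: no change — sesase
  rule 4 (vowel merger): sesase → sesese
  ⇒ Vumek sesese
Only *tisate yields all of Lulure sirase, Bashoa sirase, Vumek sesese.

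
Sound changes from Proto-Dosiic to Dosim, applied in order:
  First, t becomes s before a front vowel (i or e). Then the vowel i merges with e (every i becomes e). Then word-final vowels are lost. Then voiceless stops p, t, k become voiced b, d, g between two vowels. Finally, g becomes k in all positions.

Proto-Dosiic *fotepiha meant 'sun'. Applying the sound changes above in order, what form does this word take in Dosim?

Dosim: start from *fotepiha.
  rule 1 (palatalisation): fotepiha → fosepiha
  rule 2 (vowel merger): fosepiha → fosepeha
  rule 3 (apocope): fosepeha → fosepeh
  rule 4 (intervocalic voicing): fosepeh → fosebeh
  rule 5: no change — fosebeh
  ⇒ Dosim fosebeh

fosebeh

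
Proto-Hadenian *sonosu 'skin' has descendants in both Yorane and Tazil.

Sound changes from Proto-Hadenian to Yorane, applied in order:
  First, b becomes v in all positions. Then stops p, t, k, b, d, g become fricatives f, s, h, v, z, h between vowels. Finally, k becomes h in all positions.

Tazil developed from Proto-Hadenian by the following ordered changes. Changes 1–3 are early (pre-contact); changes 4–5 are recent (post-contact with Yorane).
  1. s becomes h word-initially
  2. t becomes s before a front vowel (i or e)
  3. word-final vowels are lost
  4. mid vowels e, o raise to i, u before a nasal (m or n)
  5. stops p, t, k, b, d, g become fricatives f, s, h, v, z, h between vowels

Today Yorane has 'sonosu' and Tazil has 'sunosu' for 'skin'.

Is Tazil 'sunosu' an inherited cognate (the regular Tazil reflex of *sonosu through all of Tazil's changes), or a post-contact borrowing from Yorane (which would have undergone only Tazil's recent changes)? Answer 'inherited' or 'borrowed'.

If inherited, *sonosu would pass through all of Tazil's changes:
Tazil: *sonosu
  sonosu → honosu   [debuccalisation]
  honosu (rule 2 does not apply)
  honosu → honos   [apocope]
  honos → hunos   [pre-nasal raising]
  hunos (rule 5 does not apply)
  giving Tazil hunos.
If borrowed from Yorane 'sonosu' after the early changes, it would undergo only the recent ones:
  rule 4 (pre-nasal raising): sonosu → sunosu
  rule 5 (intervocalic lenition): no change (sunosu)
  ⇒ as a loan: sunosu
Tazil 'sunosu' matches the loan outcome 'sunosu', not the inherited 'hunos' — it skipped the early Tazil changes, so it was borrowed from Yorane.

borrowed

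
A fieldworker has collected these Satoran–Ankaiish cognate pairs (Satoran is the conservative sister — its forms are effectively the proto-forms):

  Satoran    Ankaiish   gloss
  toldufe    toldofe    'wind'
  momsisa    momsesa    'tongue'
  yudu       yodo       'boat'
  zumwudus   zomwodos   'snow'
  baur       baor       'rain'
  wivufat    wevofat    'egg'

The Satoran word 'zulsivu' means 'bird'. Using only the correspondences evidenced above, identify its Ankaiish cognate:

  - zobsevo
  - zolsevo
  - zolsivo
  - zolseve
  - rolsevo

zolsevo

yudu ~ yodo, zumwudus ~ zomwodos — Satoran u corresponds to Ankaiish o after a consonant, before a consonant other than r, m, n, p, b, f, v.
wivufat ~ wevofat — Satoran i corresponds to Ankaiish e after a consonant, before a labial obstruent.
yudu ~ yodo — Satoran u corresponds to Ankaiish o word-finally.
Applying these to Satoran 'zulsivu':
  zulsivu → zolsivu   (u→o after a consonant, before a consonant other than r, m, n, p, b, f, v)
  zolsivu → zolsevu   (i→e after a consonant, before a labial obstruent)
  zolsevu → zolsevo   (u→o word-finally)
So the Ankaiish cognate is 'zolsevo'.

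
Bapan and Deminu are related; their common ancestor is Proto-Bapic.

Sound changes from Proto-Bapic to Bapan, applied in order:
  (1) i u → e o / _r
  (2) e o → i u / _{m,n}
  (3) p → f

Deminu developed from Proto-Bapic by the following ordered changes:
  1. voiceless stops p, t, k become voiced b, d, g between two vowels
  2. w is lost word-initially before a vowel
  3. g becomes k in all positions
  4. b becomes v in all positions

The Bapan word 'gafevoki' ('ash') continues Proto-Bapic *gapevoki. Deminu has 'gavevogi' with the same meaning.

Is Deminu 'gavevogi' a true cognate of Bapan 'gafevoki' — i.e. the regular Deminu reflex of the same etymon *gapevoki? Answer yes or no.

no

Derive the expected Deminu reflex of *gapevoki:
Deminu: start from *gapevoki.
  rule 1 (intervocalic voicing): gapevoki → gabevogi
  rule 2: no change — gabevogi
  rule 3 (unconditioned shift): gabevogi → kabevoki
  rule 4 (unconditioned shift): kabevoki → kavevoki
  ⇒ Deminu kavevoki
The regular Deminu reflex would be 'kavevoki', but the attested form is 'gavevogi'. The correspondence is irregular, so they are not cognates (the Deminu form has a different source).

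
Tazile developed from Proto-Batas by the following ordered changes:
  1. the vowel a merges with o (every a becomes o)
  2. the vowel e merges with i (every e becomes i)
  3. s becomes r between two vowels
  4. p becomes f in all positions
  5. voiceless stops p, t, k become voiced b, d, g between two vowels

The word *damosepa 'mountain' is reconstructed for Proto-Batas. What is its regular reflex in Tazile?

Tazile: *damosepa > domosepo > domosipo > domoripo > domorifo  (by vowel merger, vowel merger, rhotacism, unconditioned shift)

domorifo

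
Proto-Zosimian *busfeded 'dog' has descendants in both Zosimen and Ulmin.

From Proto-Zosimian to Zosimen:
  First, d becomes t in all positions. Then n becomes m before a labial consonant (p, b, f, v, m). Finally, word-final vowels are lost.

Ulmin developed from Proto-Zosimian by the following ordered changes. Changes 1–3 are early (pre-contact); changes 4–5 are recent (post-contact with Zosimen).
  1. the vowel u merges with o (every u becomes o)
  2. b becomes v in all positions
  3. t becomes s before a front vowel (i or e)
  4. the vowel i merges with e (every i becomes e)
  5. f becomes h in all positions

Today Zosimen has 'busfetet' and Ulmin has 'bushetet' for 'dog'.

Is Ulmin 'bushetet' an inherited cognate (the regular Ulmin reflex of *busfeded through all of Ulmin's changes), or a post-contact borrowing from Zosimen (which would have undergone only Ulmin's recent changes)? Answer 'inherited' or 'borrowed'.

If inherited, *busfeded would pass through all of Ulmin's changes:
Ulmin: *busfeded
  busfeded → bosfeded   [vowel merger]
  bosfeded → vosfeded   [unconditioned shift]
  vosfeded (rule 3 does not apply)
  vosfeded (rule 4 does not apply)
  vosfeded → vosheded   [unconditioned shift]
  giving Ulmin vosheded.
If borrowed from Zosimen 'busfetet' after the early changes, it would undergo only the recent ones:
  rule 4 (vowel merger): no change (busfetet)
  rule 5 (unconditioned shift): busfetet → bushetet
  ⇒ as a loan: bushetet
Ulmin 'bushetet' matches the loan outcome 'bushetet', not the inherited 'vosheded' — it skipped the early Ulmin changes, so it was borrowed from Zosimen.

borrowed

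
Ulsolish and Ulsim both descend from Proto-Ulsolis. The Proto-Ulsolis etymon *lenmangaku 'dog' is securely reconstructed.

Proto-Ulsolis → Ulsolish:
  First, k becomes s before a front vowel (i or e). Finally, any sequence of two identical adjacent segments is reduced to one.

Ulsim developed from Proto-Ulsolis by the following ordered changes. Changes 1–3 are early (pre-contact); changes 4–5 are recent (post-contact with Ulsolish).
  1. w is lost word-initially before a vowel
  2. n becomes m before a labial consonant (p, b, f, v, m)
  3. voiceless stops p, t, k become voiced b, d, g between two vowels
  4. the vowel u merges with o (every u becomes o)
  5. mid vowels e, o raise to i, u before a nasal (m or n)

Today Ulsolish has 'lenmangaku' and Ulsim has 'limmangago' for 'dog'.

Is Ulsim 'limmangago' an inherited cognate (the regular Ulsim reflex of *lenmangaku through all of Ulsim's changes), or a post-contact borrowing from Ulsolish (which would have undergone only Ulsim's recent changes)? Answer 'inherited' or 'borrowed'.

inherited

If inherited, *lenmangaku would pass through all of Ulsim's changes:
Ulsim: start from *lenmangaku.
  rule 1: no change — lenmangaku
  rule 2 (nasal place assimilation): lenmangaku → lemmangaku
  rule 3 (intervocalic voicing): lemmangaku → lemmangagu
  rule 4 (vowel merger): lemmangagu → lemmangago
  rule 5 (pre-nasal raising): lemmangago → limmangago
  ⇒ Ulsim limmangago
If borrowed from Ulsolish 'lenmangaku' after the early changes, it would undergo only the recent ones:
  rule 4 (vowel merger): lenmangaku → lenmangako
  rule 5 (pre-nasal raising): lenmangako → linmangako
  ⇒ as a loan: linmangako
Ulsim 'limmangago' matches the inherited outcome exactly, so it is an inherited cognate, not a loan.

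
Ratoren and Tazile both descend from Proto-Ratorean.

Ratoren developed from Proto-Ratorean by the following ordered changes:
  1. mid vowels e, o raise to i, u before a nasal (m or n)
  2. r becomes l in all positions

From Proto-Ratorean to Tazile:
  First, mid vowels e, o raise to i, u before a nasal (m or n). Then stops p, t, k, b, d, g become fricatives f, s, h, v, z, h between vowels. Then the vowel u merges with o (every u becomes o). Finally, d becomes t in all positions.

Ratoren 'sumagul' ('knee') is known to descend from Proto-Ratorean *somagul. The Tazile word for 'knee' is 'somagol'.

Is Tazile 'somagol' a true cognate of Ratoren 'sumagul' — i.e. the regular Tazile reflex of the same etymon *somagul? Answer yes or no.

no

Derive the expected Tazile reflex of *somagul:
Tazile: *somagul
  somagul → sumagul   [pre-nasal raising]
  sumagul → sumahul   [intervocalic lenition]
  sumahul → somahol   [vowel merger]
  somahol (rule 4 does not apply)
  giving Tazile somahol.
The regular Tazile reflex would be 'somahol', but the attested form is 'somagol'. The correspondence is irregular, so they are not cognates (the Tazile form has a different source).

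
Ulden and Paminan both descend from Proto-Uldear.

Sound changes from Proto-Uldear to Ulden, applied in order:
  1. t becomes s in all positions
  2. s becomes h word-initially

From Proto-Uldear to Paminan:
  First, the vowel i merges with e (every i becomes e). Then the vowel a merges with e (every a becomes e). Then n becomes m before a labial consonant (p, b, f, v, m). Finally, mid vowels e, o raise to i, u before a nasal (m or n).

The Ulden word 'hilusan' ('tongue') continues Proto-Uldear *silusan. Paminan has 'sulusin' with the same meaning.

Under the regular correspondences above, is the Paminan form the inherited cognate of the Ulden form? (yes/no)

Derive the expected Paminan reflex of *silusan:
Paminan: start from *silusan.
  rule 1 (vowel merger): silusan → selusan
  rule 2 (vowel merger): selusan → selusen
  rule 3: no change — selusen
  rule 4 (pre-nasal raising): selusen → selusin
  ⇒ Paminan selusin
The regular Paminan reflex would be 'selusin', but the attested form is 'sulusin'. The correspondence is irregular, so they are not cognates (the Paminan form has a different source).

no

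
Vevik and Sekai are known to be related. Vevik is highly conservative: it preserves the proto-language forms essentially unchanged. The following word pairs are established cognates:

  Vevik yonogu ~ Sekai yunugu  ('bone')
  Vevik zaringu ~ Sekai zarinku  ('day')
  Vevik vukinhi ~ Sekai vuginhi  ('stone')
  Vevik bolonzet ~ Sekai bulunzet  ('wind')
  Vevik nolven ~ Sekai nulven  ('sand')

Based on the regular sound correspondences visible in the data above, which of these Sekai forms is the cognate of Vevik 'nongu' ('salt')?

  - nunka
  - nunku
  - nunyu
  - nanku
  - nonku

nunku

yonogu ~ yunugu, bolonzet ~ bulunzet — Vevik o corresponds to Sekai u after a consonant, before a nasal.
zaringu ~ zarinku — Vevik g corresponds to Sekai k after a consonant, before a back vowel.
Applying these to Vevik 'nongu':
  nongu → nungu   (o→u after a consonant, before a nasal)
  nungu → nunku   (g→k after a consonant, before a back vowel)
So the Sekai cognate is 'nunku'.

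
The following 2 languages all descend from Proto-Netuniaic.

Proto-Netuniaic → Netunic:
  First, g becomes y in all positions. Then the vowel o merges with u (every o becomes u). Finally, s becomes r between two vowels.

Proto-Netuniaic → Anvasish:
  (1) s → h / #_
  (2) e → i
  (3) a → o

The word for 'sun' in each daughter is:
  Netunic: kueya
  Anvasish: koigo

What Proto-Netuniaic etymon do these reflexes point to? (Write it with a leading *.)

Position 5: Netunic has a, Anvasish has o. Netunic preserves a here (none of its changes turn any other segment into a), so the proto-segment is *a.
Position 4: Netunic has y, Anvasish has g. Anvasish preserves g here (none of its changes turn any other segment into g), so the proto-segment is *g.
This points to *koega. Verify forward in each daughter:
Netunic: *koega > koeya > kueya  (by unconditioned shift, vowel merger)
Anvasish: *koega
  koega (rule 1 does not apply)
  koega → koiga   [vowel merger]
  koiga → koigo   [vowel merger]
  giving Anvasish koigo.
Only *koega yields all of Netunic kueya, Anvasish koigo.

*koega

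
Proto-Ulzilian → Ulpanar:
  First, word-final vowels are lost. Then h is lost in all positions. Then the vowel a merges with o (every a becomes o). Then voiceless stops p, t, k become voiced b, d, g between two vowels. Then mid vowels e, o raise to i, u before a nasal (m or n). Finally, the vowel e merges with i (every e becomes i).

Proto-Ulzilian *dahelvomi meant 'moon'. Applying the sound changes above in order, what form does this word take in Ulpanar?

Ulpanar: *dahelvomi > dahelvom > daelvom > doelvom > doelvum > doilvum  (by apocope, h-loss, vowel merger, pre-nasal raising, vowel merger)

doilvum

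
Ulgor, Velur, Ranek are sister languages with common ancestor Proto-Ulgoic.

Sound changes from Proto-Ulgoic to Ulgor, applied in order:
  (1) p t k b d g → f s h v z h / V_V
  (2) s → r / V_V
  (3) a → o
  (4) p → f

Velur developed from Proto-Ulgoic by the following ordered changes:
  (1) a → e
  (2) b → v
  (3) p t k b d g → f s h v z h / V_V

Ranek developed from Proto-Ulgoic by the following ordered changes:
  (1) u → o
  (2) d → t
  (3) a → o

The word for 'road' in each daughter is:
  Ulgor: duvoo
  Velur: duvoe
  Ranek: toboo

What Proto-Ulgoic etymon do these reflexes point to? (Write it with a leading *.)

*duboa

Position 5: Ulgor has o, Velur has e, Ranek has o. Taking the neighbouring segments as reconstructed: Ulgor o could go back to *a or *o; Velur e could go back to *a or *e; Ranek o could go back to *a or *o or *u — the one source consistent with every daughter is *a.
Position 3: Ulgor has v, Velur has v, Ranek has b. Ranek preserves b here (none of its changes turn any other segment into b), so the proto-segment is *b.
Position 1: Ulgor has d, Velur has d, Ranek has t. Ulgor preserves d here (none of its changes turn any other segment into d), so the proto-segment is *d.
This points to *duboa. Verify forward in each daughter:
Ulgor: *duboa > duvoa > duvoo  (by intervocalic lenition, vowel merger)
Velur: start from *duboa.
  rule 1 (vowel merger): duboa → duboe
  rule 2 (unconditioned shift): duboe → duvoe
  rule 3: no change — duvoe
  ⇒ Velur duvoe
Ranek: *duboa
  duboa → doboa   [vowel merger]
  doboa → toboa   [unconditioned shift]
  toboa → toboo   [vowel merger]
  giving Ranek toboo.
No other proto-form is consistent with every reflex, so the reconstruction is *duboa.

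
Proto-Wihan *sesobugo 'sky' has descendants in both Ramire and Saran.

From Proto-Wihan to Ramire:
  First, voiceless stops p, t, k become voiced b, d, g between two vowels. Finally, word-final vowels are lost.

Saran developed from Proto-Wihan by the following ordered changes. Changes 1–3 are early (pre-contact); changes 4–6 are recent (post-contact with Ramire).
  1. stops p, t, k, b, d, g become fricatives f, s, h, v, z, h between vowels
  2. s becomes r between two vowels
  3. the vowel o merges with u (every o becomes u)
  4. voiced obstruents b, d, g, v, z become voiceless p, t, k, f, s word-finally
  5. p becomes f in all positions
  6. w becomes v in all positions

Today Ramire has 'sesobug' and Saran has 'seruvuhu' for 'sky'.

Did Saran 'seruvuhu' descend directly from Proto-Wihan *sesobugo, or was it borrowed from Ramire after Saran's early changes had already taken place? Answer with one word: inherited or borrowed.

inherited

If inherited, *sesobugo would pass through all of Saran's changes:
Saran: *sesobugo > sesovuho > serovuho > seruvuhu  (by intervocalic lenition, rhotacism, vowel merger)
If borrowed from Ramire 'sesobug' after the early changes, it would undergo only the recent ones:
  rule 4 (final devoicing): sesobug → sesobuk
  rule 5 (unconditioned shift): no change (sesobuk)
  rule 6 (unconditioned shift): no change (sesobuk)
  ⇒ as a loan: sesobuk
Saran 'seruvuhu' matches the inherited outcome exactly, so it is an inherited cognate, not a loan.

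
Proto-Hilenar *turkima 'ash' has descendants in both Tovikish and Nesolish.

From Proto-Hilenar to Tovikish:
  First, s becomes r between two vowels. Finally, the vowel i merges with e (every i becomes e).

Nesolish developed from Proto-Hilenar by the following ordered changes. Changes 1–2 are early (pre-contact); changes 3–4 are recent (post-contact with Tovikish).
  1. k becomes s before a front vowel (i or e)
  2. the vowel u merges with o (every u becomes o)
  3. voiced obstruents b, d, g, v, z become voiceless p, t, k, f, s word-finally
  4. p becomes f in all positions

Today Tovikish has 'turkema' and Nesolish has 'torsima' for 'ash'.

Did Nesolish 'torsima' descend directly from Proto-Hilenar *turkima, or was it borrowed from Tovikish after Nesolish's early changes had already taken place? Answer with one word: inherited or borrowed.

If inherited, *turkima would pass through all of Nesolish's changes:
Nesolish: *turkima > tursima > torsima  (by palatalisation, vowel merger)
If borrowed from Tovikish 'turkema' after the early changes, it would undergo only the recent ones:
  rule 3 (final devoicing): no change (turkema)
  rule 4 (unconditioned shift): no change (turkema)
  ⇒ as a loan: turkema
Nesolish 'torsima' matches the inherited outcome exactly, so it is an inherited cognate, not a loan.

inherited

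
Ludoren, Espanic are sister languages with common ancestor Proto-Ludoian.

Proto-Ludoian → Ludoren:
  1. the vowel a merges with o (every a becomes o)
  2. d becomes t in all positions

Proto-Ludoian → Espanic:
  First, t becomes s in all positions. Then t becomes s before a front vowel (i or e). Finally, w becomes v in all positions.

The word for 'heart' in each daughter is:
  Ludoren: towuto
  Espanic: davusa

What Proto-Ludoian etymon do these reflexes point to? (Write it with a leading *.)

*dawuta

Position 6: Ludoren has o, Espanic has a. Espanic preserves a here (none of its changes turn any other segment into a), so the proto-segment is *a.
Position 2: Ludoren has o, Espanic has a. Espanic preserves a here (none of its changes turn any other segment into a), so the proto-segment is *a.
Continuing position by position gives *dawuta; check it forward:
Ludoren: *dawuta
  dawuta → dowuto   [vowel merger]
  dowuto → towuto   [unconditioned shift]
  giving Ludoren towuto.
Espanic: *dawuta
  dawuta → dawusa   [unconditioned shift]
  dawusa (rule 2 does not apply)
  dawusa → davusa   [unconditioned shift]
  giving Espanic davusa.
No other proto-form is consistent with every reflex, so the reconstruction is *dawuta.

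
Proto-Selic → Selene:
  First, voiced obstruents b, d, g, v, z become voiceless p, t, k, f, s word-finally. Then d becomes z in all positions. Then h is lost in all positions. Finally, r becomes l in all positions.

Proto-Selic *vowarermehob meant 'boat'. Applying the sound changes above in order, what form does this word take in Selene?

Selene: start from *vowarermehob.
  rule 1 (final devoicing): vowarermehob → vowarermehop
  rule 2: no change — vowarermehop
  rule 3 (h-loss): vowarermehop → vowarermeop
  rule 4 (unconditioned shift): vowarermeop → vowalelmeop
  ⇒ Selene vowalelmeop

vowalelmeop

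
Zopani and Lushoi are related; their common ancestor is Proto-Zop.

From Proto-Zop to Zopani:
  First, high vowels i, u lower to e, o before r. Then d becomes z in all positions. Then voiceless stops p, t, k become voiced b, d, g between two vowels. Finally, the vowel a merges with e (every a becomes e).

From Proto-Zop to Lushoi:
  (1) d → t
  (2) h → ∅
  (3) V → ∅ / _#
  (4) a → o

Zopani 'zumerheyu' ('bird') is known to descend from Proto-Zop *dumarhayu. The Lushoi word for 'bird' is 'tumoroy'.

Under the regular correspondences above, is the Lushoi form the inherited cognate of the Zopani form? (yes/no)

Derive the expected Lushoi reflex of *dumarhayu:
Lushoi: start from *dumarhayu.
  rule 1 (unconditioned shift): dumarhayu → tumarhayu
  rule 2 (h-loss): tumarhayu → tumarayu
  rule 3 (apocope): tumarayu → tumaray
  rule 4 (vowel merger): tumaray → tumoroy
  ⇒ Lushoi tumoroy
Lushoi 'tumoroy' matches the regular reflex exactly, so the pair is cognate.

yes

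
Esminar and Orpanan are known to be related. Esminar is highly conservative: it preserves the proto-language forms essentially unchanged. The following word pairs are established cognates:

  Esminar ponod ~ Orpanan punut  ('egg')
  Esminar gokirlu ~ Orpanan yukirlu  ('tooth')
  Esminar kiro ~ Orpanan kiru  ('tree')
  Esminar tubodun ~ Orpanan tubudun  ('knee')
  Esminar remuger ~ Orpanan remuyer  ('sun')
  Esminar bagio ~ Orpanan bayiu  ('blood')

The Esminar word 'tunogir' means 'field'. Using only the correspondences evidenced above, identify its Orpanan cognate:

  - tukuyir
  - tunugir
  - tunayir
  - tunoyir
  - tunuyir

ponod ~ punut, gokirlu ~ yukirlu — Esminar o corresponds to Orpanan u after a consonant, before a consonant other than r, m, n, p, b, f, v.
bagio ~ bayiu — Esminar g corresponds to Orpanan y between vowels (before a front vowel).
Applying these to Esminar 'tunogir':
  tunogir → tunugir   (o→u after a consonant, before a consonant other than r, m, n, p, b, f, v)
  tunugir → tunuyir   (g→y between vowels (before a front vowel))
So the Orpanan cognate is 'tunuyir'.

tunuyir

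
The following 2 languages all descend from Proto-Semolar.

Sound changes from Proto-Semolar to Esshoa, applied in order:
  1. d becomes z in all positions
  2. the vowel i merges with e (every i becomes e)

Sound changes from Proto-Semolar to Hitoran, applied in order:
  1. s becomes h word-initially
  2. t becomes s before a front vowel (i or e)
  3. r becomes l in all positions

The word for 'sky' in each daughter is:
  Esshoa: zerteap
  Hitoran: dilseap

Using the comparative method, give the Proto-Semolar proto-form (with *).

Position 4: Esshoa has t, Hitoran has s. Esshoa preserves t here (none of its changes turn any other segment into t), so the proto-segment is *t.
Position 1: Esshoa has z, Hitoran has d. Hitoran preserves d here (none of its changes turn any other segment into d), so the proto-segment is *d.
This points to *dirteap. Verify forward in each daughter:
Esshoa: start from *dirteap.
  rule 1 (unconditioned shift): dirteap → zirteap
  rule 2 (vowel merger): zirteap → zerteap
  ⇒ Esshoa zerteap
Hitoran: *dirteap
  dirteap (rule 1 does not apply)
  dirteap → dirseap   [palatalisation]
  dirseap → dilseap   [unconditioned shift]
  giving Hitoran dilseap.
No other proto-form is consistent with every reflex, so the reconstruction is *dirteap.

*dirteap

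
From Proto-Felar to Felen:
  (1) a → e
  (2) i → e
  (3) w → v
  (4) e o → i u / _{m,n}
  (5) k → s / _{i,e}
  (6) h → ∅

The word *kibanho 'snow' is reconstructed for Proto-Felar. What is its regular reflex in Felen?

sebino

Felen: *kibanho > kibenho > kebenho > kebinho > sebinho > sebino  (by vowel merger, vowel merger, pre-nasal raising, palatalisation, h-loss)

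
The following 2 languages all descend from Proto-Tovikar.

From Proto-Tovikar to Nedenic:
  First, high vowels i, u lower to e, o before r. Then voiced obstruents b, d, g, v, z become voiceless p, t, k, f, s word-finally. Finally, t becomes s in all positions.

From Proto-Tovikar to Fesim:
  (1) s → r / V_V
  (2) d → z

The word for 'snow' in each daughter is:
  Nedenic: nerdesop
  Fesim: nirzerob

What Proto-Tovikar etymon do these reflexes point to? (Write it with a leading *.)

Position 4: Nedenic has d, Fesim has z. Nedenic preserves d here (none of its changes turn any other segment into d), so the proto-segment is *d.
Position 8: Nedenic has p, Fesim has b. Fesim preserves b here (none of its changes turn any other segment into b), so the proto-segment is *b.
Continuing position by position gives *nirdesob; check it forward:
Nedenic: start from *nirdesob.
  rule 1 (pre-rhotic lowering): nirdesob → nerdesob
  rule 2 (final devoicing): nerdesob → nerdesop
  rule 3: no change — nerdesop
  ⇒ Nedenic nerdesop
Fesim: *nirdesob
  nirdesob → nirderob   [rhotacism]
  nirderob → nirzerob   [unconditioned shift]
  giving Fesim nirzerob.
No other proto-form is consistent with every reflex, so the reconstruction is *nirdesob.

*nirdesob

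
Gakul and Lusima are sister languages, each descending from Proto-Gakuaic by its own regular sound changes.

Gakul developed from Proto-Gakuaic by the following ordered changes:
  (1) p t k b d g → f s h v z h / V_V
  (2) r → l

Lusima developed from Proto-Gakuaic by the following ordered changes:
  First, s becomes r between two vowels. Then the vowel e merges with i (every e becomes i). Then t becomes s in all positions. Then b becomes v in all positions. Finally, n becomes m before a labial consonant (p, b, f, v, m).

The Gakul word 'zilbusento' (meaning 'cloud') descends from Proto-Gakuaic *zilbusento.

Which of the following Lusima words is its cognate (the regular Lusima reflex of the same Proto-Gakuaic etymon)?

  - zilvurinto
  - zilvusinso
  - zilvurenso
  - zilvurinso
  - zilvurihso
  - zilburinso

Lusima: *zilbusento
  zilbusento → zilburento   [rhotacism]
  zilburento → zilburinto   [vowel merger]
  zilburinto → zilburinso   [unconditioned shift]
  zilburinso → zilvurinso   [unconditioned shift]
  zilvurinso (rule 5 does not apply)
  giving Lusima zilvurinso.
Among the options, 'zilvurinso' alone shows every Lusima change applied in order.

zilvurinso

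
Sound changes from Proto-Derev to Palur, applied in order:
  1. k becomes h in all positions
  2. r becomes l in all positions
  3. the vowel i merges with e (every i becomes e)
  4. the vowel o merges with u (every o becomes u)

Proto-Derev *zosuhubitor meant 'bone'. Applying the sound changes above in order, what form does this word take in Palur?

zusuhubetul

Palur: *zosuhubitor > zosuhubitol > zosuhubetol > zusuhubetul  (by unconditioned shift, vowel merger, vowel merger)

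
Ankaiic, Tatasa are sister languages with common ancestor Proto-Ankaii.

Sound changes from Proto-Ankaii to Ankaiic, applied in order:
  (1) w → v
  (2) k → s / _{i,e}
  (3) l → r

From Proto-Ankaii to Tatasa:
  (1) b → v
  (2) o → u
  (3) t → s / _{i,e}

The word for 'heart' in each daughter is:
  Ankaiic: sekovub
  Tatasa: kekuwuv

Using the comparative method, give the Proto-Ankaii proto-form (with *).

*kekowub

Position 7: Ankaiic has b, Tatasa has v. Ankaiic preserves b here (none of its changes turn any other segment into b), so the proto-segment is *b.
Position 1: Ankaiic has s, Tatasa has k. Tatasa preserves k here (none of its changes turn any other segment into k), so the proto-segment is *k.
Position 5: Ankaiic has v, Tatasa has w. Tatasa preserves w here (none of its changes turn any other segment into w), so the proto-segment is *w.
Verify the candidate proto-form against each daughter:
Ankaiic: start from *kekowub.
  rule 1 (unconditioned shift): kekowub → kekovub
  rule 2 (palatalisation): kekovub → sekovub
  rule 3: no change — sekovub
  ⇒ Ankaiic sekovub
Tatasa: *kekowub
  kekowub → kekowuv   [unconditioned shift]
  kekowuv → kekuwuv   [vowel merger]
  kekuwuv (rule 3 does not apply)
  giving Tatasa kekuwuv.
*kekowub is the unique common source.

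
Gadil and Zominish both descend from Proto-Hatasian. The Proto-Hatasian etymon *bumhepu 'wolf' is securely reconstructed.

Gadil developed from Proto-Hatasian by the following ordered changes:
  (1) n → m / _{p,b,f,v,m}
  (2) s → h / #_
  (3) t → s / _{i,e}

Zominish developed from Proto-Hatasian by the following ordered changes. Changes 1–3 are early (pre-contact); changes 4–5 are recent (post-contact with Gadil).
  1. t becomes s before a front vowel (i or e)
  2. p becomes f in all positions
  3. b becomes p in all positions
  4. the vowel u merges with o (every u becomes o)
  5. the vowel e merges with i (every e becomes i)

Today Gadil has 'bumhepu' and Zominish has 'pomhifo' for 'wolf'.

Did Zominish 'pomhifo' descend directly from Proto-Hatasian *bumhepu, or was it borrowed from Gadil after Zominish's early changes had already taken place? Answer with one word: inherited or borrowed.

inherited

If inherited, *bumhepu would pass through all of Zominish's changes:
Zominish: *bumhepu > bumhefu > pumhefu > pomhefo > pomhifo  (by unconditioned shift, unconditioned shift, vowel merger, vowel merger)
If borrowed from Gadil 'bumhepu' after the early changes, it would undergo only the recent ones:
  rule 4 (vowel merger): bumhepu → bomhepo
  rule 5 (vowel merger): bomhepo → bomhipo
  ⇒ as a loan: bomhipo
Zominish 'pomhifo' matches the inherited outcome exactly, so it is an inherited cognate, not a loan.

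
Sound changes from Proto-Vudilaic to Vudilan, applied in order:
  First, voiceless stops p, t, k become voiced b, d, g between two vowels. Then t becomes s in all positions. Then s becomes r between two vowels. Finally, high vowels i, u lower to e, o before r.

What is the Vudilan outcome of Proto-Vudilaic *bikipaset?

Vudilan: *bikipaset > bigibaset > bigibases > bigibares  (by intervocalic voicing, unconditioned shift, rhotacism)

bigibares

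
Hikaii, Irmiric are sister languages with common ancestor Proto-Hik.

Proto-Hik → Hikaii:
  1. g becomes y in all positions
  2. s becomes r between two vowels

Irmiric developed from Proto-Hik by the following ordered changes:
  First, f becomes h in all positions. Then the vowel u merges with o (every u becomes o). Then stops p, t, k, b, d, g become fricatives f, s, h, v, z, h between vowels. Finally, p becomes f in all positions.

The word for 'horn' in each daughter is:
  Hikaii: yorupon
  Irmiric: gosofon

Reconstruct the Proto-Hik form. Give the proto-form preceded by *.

*gosupon

Position 1: Hikaii has y, Irmiric has g. Irmiric preserves g here (none of its changes turn any other segment into g), so the proto-segment is *g.
Position 5: Hikaii has p, Irmiric has f. Hikaii preserves p here (none of its changes turn any other segment into p), so the proto-segment is *p.
This points to *gosupon. Verify forward in each daughter:
Hikaii: start from *gosupon.
  rule 1 (unconditioned shift): gosupon → yosupon
  rule 2 (rhotacism): yosupon → yorupon
  ⇒ Hikaii yorupon
Irmiric: *gosupon
  gosupon (rule 1 does not apply)
  gosupon → gosopon   [vowel merger]
  gosopon → gosofon   [intervocalic lenition]
  gosofon (rule 4 does not apply)
  giving Irmiric gosofon.
Only *gosupon yields all of Hikaii yorupon, Irmiric gosofon.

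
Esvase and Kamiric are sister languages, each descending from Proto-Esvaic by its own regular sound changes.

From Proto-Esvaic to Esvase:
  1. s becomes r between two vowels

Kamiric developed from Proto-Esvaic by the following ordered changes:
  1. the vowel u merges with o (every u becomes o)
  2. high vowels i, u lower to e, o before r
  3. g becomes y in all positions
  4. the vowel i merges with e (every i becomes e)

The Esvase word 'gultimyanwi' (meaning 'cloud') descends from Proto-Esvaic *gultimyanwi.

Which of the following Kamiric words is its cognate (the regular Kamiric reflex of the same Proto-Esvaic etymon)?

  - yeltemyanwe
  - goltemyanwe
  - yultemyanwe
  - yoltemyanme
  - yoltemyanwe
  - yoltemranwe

Kamiric: *gultimyanwi > goltimyanwi > yoltimyanwi > yoltemyanwe  (by vowel merger, unconditioned shift, vowel merger)
The other candidates each miss or misapply at least one Kamiric change.

yoltemyanwe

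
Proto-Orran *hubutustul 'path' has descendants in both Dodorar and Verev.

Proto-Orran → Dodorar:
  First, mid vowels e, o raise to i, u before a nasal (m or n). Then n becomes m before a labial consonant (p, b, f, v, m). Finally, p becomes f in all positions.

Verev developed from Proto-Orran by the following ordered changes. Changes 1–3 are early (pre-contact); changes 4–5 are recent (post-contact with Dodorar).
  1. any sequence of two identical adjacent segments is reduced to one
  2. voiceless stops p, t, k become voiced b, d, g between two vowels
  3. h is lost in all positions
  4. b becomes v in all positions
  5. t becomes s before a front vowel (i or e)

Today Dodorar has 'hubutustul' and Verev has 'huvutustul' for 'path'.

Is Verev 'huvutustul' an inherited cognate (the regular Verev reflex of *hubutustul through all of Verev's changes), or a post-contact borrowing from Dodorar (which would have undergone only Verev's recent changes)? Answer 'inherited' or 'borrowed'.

borrowed

If inherited, *hubutustul would pass through all of Verev's changes:
Verev: start from *hubutustul.
  rule 1: no change — hubutustul
  rule 2 (intervocalic voicing): hubutustul → hubudustul
  rule 3 (h-loss): hubudustul → ubudustul
  rule 4 (unconditioned shift): ubudustul → uvudustul
  rule 5: no change — uvudustul
  ⇒ Verev uvudustul
If borrowed from Dodorar 'hubutustul' after the early changes, it would undergo only the recent ones:
  rule 4 (unconditioned shift): hubutustul → huvutustul
  rule 5 (palatalisation): no change (huvutustul)
  ⇒ as a loan: huvutustul
Verev 'huvutustul' matches the loan outcome 'huvutustul', not the inherited 'uvudustul' — it skipped the early Verev changes, so it was borrowed from Dodorar.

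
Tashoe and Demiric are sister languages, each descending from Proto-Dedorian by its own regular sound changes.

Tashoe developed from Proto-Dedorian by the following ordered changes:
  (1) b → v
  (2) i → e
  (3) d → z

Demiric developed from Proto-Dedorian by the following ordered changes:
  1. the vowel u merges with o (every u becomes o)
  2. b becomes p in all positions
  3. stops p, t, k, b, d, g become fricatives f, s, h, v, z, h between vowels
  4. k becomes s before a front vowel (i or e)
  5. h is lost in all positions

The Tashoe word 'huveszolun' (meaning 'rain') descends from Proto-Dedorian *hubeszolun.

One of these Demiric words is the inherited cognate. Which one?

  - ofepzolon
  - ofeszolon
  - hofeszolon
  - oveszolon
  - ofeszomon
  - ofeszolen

ofeszolon

Demiric: start from *hubeszolun.
  rule 1 (vowel merger): hubeszolun → hobeszolon
  rule 2 (unconditioned shift): hobeszolon → hopeszolon
  rule 3 (intervocalic lenition): hopeszolon → hofeszolon
  rule 4: no change — hofeszolon
  rule 5 (h-loss): hofeszolon → ofeszolon
  ⇒ Demiric ofeszolon
The other candidates each miss or misapply at least one Demiric change.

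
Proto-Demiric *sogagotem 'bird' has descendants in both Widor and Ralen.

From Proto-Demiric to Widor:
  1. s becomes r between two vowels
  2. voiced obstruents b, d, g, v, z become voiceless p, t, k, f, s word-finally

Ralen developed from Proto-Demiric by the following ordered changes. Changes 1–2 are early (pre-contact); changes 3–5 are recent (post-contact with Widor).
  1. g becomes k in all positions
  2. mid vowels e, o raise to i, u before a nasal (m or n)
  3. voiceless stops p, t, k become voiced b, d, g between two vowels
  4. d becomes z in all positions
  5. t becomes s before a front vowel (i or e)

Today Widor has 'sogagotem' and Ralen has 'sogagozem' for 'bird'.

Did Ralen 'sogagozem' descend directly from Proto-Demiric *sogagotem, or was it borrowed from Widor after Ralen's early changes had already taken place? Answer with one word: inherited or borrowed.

If inherited, *sogagotem would pass through all of Ralen's changes:
Ralen: *sogagotem > sokakotem > sokakotim > sogagodim > sogagozim  (by unconditioned shift, pre-nasal raising, intervocalic voicing, unconditioned shift)
If borrowed from Widor 'sogagotem' after the early changes, it would undergo only the recent ones:
  rule 3 (intervocalic voicing): sogagotem → sogagodem
  rule 4 (unconditioned shift): sogagodem → sogagozem
  rule 5 (palatalisation): no change (sogagozem)
  ⇒ as a loan: sogagozem
Ralen 'sogagozem' matches the loan outcome 'sogagozem', not the inherited 'sogagozim' — it skipped the early Ralen changes, so it was borrowed from Widor.

borrowed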